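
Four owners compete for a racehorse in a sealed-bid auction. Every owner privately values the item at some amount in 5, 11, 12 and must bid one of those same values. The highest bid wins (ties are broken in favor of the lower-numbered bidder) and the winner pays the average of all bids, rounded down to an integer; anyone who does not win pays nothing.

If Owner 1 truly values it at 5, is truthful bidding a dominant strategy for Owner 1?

Yes

Check each profile of the others' bids and compare truth against every alternative bid.
Others bid (11, 11, 11): truth gives 0, best alternative gives -6.
Others bid (5, 11, 11): truth gives 0, best alternative gives -4.
Others bid (11, 5, 11): truth gives 0, best alternative gives -4.
Others bid (11, 11, 5): truth gives 0, best alternative gives -4.
Others bid (5, 5, 11): truth gives 0, best alternative gives -3.
Others bid (5, 11, 5): truth gives 0, best alternative gives -3.
(Remaining 21 profiles checked similarly; truth is weakly best in each.)
In every case the truthful bid is at least as good as any alternative, so it is a dominant strategy.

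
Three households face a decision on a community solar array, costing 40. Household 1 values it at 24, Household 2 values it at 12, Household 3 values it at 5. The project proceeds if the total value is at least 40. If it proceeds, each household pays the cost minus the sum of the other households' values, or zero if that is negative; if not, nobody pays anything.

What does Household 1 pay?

Total value 41 ≥ cost 40, so the project is built.
The other households' values sum to 17.
Cost minus that sum is 40 - 17 = 23.

23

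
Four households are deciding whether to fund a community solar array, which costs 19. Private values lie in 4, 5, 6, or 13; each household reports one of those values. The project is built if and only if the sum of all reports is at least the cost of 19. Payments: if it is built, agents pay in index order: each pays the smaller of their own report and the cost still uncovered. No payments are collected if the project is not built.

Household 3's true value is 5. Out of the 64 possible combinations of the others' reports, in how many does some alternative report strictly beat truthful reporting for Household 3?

Others report (4, 4, 13): truth gives 0; report 4 gives 1 > 0. Violating.
Others report (4, 5, 6): truth gives 0; report 4 gives 1 > 0. Violating.
Others report (4, 5, 13): truth gives 0; report 4 gives 1 > 0. Violating.
Others report (4, 6, 5): truth gives 0; report 4 gives 1 > 0. Violating.
Others report (4, 4, 4): truth gives 0; no alternative beats it.
Others report (4, 4, 5): truth gives 0; no alternative beats it.
(Checking all 64 profiles: 26 have a profitable deviation, 38 do not.)

26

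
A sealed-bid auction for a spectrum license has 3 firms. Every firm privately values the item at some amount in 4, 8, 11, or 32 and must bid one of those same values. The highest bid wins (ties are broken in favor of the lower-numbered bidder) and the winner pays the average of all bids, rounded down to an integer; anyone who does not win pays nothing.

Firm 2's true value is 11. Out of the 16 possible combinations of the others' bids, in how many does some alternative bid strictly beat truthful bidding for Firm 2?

2

Others bid (4, 4): truth gives 5; bid 8 gives 6 > 5. Violating.
Others bid (4, 8): truth gives 4; bid 8 gives 5 > 4. Violating.
Others bid (4, 11): truth gives 3; no alternative beats it.
Others bid (4, 32): truth gives 0; no alternative beats it.
(Checking all 16 profiles: 2 have a profitable deviation, 14 do not.)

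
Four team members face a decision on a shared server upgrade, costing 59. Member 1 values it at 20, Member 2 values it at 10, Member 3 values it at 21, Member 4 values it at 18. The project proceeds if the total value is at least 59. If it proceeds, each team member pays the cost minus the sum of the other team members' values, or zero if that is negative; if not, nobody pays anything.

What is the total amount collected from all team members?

Total value 69 ≥ cost 59, so it is built.
Member 1: others sum to 49; max(0, 59 - 49) = 10.
Member 2: others sum to 59; max(0, 59 - 59) = 0.
Member 3: others sum to 48; max(0, 59 - 48) = 11.
Member 4: others sum to 51; max(0, 59 - 51) = 8.
Total collected = 10 + 0 + 11 + 8 = 29.

29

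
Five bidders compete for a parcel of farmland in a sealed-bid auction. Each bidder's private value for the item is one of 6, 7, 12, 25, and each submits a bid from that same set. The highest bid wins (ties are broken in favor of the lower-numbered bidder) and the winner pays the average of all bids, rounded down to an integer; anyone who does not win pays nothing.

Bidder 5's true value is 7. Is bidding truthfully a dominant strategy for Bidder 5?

Yes

Check each profile of the others' bids and compare truth against every alternative bid.
Others bid (6, 6, 6, 6): truth gives 1, best alternative gives 0.
Others bid (6, 6, 6, 7): truth gives 0, best alternative gives 0.
Others bid (6, 6, 6, 12): truth gives 0, best alternative gives 0.
Others bid (6, 6, 6, 25): truth gives 0, best alternative gives 0.
Others bid (6, 6, 7, 6): truth gives 0, best alternative gives 0.
Others bid (6, 6, 7, 7): truth gives 0, best alternative gives 0.
(Remaining 250 profiles checked similarly; truth is weakly best in each.)
In every case the truthful bid is at least as good as any alternative, so it is a dominant strategy.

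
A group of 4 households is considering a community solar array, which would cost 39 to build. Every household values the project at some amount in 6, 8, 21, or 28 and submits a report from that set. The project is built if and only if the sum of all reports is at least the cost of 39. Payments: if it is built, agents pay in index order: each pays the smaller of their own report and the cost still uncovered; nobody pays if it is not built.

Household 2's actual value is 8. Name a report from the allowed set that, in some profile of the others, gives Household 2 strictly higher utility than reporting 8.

Suppose Household 1 reports 6, Household 3 reports 6 and Household 4 reports 21.
Report 8: project built, pays 8, utility 8 - 8 = 0.
Report 6: project built, pays 6, utility 8 - 6 = 2.
So reporting 6 beats truth here (2 > 0).

6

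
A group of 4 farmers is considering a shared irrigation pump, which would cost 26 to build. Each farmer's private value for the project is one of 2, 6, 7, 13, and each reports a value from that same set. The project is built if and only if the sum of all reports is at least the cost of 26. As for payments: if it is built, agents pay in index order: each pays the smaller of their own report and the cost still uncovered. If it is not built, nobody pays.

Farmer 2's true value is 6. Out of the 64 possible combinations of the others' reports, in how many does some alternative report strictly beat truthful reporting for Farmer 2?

22

Others report (2, 13, 13): truth gives 0; report 2 gives 4 > 0. Violating.
Others report (6, 6, 13): truth gives 0; report 2 gives 4 > 0. Violating.
Others report (6, 7, 13): truth gives 0; report 2 gives 4 > 0. Violating.
Others report (6, 13, 6): truth gives 0; report 2 gives 4 > 0. Violating.
Others report (2, 2, 2): truth gives 0; no alternative beats it.
Others report (2, 2, 6): truth gives 0; no alternative beats it.
(Checking all 64 profiles: 22 have a profitable deviation, 42 do not.)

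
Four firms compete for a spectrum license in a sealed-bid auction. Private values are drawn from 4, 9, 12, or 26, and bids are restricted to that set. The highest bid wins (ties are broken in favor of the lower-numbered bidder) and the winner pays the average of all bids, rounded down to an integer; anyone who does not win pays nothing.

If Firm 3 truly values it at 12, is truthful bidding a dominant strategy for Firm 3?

Consider the case where Firm 1 bids 4, Firm 2 bids 4 and Firm 4 bids 4.
Truthful bid 12: wins, pays 6, utility 12 - 6 = 6.
Bid 9 instead: wins, pays 5, utility 12 - 5 = 7.
Since 7 > 6, bidding 9 is strictly better here, so truthful bidding is not dominant.

No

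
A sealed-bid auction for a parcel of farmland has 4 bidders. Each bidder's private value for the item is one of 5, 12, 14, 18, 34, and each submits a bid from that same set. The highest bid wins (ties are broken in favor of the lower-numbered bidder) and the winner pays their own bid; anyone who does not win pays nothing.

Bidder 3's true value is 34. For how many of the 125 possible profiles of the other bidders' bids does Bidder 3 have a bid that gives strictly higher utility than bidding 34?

Others bid (5, 5, 5): truth gives 0; bid 12 gives 22 > 0. Violating.
Others bid (5, 5, 12): truth gives 0; bid 12 gives 22 > 0. Violating.
Others bid (5, 5, 14): truth gives 0; bid 14 gives 20 > 0. Violating.
Others bid (5, 5, 18): truth gives 0; bid 18 gives 16 > 0. Violating.
Others bid (5, 5, 34): truth gives 0; no alternative beats it.
Others bid (5, 12, 34): truth gives 0; no alternative beats it.
(Checking all 125 profiles: 36 have a profitable deviation, 89 do not.)

36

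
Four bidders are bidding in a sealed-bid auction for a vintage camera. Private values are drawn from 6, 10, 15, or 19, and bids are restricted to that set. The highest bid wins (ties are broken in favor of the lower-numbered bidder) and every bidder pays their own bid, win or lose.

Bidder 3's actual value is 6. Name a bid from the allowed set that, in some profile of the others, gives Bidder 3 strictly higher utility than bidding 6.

Suppose Bidder 1 bids 6, Bidder 2 bids 6 and Bidder 4 bids 6.
Bid 6: loses but pays 6, utility -6.
Bid 10: wins, pays 10, utility 6 - 10 = -4.
So bidding 10 beats truth here (-4 > -6).

10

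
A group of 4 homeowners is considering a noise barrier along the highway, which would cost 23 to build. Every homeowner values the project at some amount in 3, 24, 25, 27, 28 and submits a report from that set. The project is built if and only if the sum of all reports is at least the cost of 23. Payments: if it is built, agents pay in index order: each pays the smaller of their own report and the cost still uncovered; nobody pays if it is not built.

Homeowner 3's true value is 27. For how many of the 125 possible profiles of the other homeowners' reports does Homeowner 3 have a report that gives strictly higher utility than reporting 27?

4

Others report (3, 3, 24): truth gives 10; report 3 gives 24 > 10. Violating.
Others report (3, 3, 25): truth gives 10; report 3 gives 24 > 10. Violating.
Others report (3, 3, 27): truth gives 10; report 3 gives 24 > 10. Violating.
Others report (3, 3, 28): truth gives 10; report 3 gives 24 > 10. Violating.
Others report (3, 3, 3): truth gives 10; no alternative beats it.
Others report (3, 24, 3): truth gives 27; no alternative beats it.
(Checking all 125 profiles: 4 have a profitable deviation, 121 do not.)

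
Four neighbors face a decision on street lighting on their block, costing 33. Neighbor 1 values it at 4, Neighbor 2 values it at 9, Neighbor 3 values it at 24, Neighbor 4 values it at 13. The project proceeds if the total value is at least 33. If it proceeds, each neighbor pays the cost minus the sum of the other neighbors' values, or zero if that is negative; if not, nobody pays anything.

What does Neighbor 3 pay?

Total value 50 ≥ cost 33, so the project is built.
The other neighbors' values sum to 26.
Cost minus that sum is 33 - 26 = 7.

7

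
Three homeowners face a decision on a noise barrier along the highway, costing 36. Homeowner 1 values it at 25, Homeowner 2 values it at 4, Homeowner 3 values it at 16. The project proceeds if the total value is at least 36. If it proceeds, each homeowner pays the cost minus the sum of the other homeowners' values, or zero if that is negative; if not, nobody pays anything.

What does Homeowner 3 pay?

7

Total value 45 ≥ cost 36, so the project is built.
The other homeowners' values sum to 29.
Cost minus that sum is 36 - 29 = 7.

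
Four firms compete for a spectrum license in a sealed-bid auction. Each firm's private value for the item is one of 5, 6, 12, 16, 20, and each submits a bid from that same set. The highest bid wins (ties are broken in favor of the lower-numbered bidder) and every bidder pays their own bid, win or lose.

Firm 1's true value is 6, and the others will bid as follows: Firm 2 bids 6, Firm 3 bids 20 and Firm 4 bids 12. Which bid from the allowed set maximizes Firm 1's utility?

5

Bid 5: loses but pays 5, utility -5.
Bid 6: loses but pays 6, utility -6.
Bid 12: loses but pays 12, utility -12.
Bid 16: loses but pays 16, utility -16.
Bid 20: wins, pays 20, utility 6 - 20 = -14.
The best choice is 5 with utility -5.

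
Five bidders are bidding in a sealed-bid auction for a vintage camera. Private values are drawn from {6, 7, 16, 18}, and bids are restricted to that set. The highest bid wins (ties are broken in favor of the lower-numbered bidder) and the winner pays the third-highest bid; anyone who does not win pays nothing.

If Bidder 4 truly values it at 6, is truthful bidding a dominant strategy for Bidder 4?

Yes

Check each profile of the others' bids and compare truth against every alternative bid.
Others bid (6, 6, 6, 6): truth gives 0, best alternative gives 0.
Others bid (6, 6, 6, 7): truth gives 0, best alternative gives 0.
Others bid (6, 6, 6, 16): truth gives 0, best alternative gives 0.
Others bid (6, 6, 6, 18): truth gives 0, best alternative gives 0.
Others bid (6, 6, 7, 6): truth gives 0, best alternative gives 0.
Others bid (6, 6, 7, 7): truth gives 0, best alternative gives 0.
(Remaining 250 profiles checked similarly; truth is weakly best in each.)
In every case the truthful bid is at least as good as any alternative, so it is a dominant strategy.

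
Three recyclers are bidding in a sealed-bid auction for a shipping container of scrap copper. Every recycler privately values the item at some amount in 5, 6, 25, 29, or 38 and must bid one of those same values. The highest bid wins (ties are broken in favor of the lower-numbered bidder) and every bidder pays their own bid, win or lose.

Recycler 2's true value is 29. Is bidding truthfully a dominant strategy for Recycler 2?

No

Consider the case where Recycler 1 bids 5 and Recycler 3 bids 5.
Truthful bid 29: wins, pays 29, utility 29 - 29 = 0.
Bid 6 instead: wins, pays 6, utility 29 - 6 = 23.
Since 23 > 0, bidding 6 is strictly better here, so truthful bidding is not dominant.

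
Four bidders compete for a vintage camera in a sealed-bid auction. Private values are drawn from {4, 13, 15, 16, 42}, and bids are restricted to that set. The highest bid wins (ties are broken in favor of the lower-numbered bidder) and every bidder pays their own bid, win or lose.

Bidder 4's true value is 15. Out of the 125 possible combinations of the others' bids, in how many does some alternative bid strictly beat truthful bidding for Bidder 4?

118

Others bid (4, 4, 4): truth gives 0; bid 13 gives 2 > 0. Violating.
Others bid (4, 4, 15): truth gives -15; bid 16 gives -1 > -15. Violating.
Others bid (4, 4, 16): truth gives -15; bid 4 gives -4 > -15. Violating.
Others bid (4, 4, 42): truth gives -15; bid 4 gives -4 > -15. Violating.
Others bid (4, 4, 13): truth gives 0; no alternative beats it.
Others bid (4, 13, 4): truth gives 0; no alternative beats it.
(Checking all 125 profiles: 118 have a profitable deviation, 7 do not.)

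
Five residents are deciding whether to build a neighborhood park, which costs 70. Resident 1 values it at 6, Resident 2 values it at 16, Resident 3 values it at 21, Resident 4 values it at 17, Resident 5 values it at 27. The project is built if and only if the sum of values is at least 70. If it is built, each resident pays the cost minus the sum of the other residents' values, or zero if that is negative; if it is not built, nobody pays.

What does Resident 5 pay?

Total value 87 ≥ cost 70, so the project is built.
The other residents' values sum to 60.
Cost minus that sum is 70 - 60 = 10.

10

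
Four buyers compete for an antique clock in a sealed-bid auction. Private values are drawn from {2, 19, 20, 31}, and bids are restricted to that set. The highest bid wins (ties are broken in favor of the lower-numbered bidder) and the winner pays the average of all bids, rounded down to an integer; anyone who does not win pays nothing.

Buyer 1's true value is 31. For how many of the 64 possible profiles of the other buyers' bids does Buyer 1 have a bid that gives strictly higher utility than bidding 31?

27

Others bid (2, 2, 2): truth gives 22; bid 2 gives 29 > 22. Violating.
Others bid (2, 2, 19): truth gives 18; bid 19 gives 21 > 18. Violating.
Others bid (2, 2, 20): truth gives 18; bid 20 gives 20 > 18. Violating.
Others bid (2, 19, 2): truth gives 18; bid 19 gives 21 > 18. Violating.
Others bid (2, 2, 31): truth gives 15; no alternative beats it.
Others bid (2, 19, 31): truth gives 11; no alternative beats it.
(Checking all 64 profiles: 27 have a profitable deviation, 37 do not.)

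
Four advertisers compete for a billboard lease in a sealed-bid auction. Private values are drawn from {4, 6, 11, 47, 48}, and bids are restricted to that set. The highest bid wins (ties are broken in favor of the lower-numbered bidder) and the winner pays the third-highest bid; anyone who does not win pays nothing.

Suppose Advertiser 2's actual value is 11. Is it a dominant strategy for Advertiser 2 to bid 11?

No

Consider the case where Advertiser 1 bids 4, Advertiser 3 bids 4 and Advertiser 4 bids 47.
Truthful bid 11: loses, pays 0, utility 0.
Bid 47 instead: wins, pays 4, utility 11 - 4 = 7.
Since 7 > 0, bidding 47 is strictly better here, so truthful bidding is not dominant.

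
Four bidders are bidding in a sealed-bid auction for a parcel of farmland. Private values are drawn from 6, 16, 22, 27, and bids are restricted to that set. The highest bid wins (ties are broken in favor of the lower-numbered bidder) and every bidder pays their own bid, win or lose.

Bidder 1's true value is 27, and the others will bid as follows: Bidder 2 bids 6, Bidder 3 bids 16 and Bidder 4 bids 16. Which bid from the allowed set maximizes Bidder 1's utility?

16

Bid 6: loses but pays 6, utility -6.
Bid 16: wins, pays 16, utility 27 - 16 = 11.
Bid 22: wins, pays 22, utility 27 - 22 = 5.
Bid 27: wins, pays 27, utility 27 - 27 = 0.
The best choice is 16 with utility 11.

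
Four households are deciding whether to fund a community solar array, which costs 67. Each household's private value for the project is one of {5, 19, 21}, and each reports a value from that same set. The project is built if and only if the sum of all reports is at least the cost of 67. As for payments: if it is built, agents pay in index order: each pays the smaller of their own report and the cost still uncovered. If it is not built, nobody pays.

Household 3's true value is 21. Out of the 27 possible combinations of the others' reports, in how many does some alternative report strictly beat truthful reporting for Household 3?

Others report (19, 19, 19): truth gives 0; report 19 gives 2 > 0. Violating.
Others report (19, 19, 21): truth gives 0; report 19 gives 2 > 0. Violating.
Others report (19, 21, 19): truth gives 0; report 19 gives 2 > 0. Violating.
Others report (19, 21, 21): truth gives 0; report 19 gives 2 > 0. Violating.
Others report (5, 5, 5): truth gives 0; no alternative beats it.
Others report (5, 5, 19): truth gives 0; no alternative beats it.
(Checking all 27 profiles: 8 have a profitable deviation, 19 do not.)

8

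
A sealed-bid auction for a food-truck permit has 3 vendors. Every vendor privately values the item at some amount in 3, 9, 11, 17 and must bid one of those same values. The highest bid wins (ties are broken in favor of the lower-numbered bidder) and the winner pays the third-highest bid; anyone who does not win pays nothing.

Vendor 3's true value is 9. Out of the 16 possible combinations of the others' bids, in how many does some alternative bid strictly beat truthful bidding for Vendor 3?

4

Others bid (3, 9): truth gives 0; bid 11 gives 6 > 0. Violating.
Others bid (3, 11): truth gives 0; bid 17 gives 6 > 0. Violating.
Others bid (9, 3): truth gives 0; bid 11 gives 6 > 0. Violating.
Others bid (11, 3): truth gives 0; bid 17 gives 6 > 0. Violating.
Others bid (3, 3): truth gives 6; no alternative beats it.
Others bid (3, 17): truth gives 0; no alternative beats it.
(Checking all 16 profiles: 4 have a profitable deviation, 12 do not.)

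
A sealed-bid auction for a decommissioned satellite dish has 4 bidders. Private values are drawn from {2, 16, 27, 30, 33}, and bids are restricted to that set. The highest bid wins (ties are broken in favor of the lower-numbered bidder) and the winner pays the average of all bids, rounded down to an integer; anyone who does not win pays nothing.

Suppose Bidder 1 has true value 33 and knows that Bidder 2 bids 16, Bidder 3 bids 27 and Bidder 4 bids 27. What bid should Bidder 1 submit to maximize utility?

27

Bid 2: loses, pays 0, utility 0.
Bid 16: loses, pays 0, utility 0.
Bid 27: wins, pays 24, utility 33 - 24 = 9.
Bid 30: wins, pays 25, utility 33 - 25 = 8.
Bid 33: wins, pays 25, utility 33 - 25 = 8.
The best choice is 27 with utility 9.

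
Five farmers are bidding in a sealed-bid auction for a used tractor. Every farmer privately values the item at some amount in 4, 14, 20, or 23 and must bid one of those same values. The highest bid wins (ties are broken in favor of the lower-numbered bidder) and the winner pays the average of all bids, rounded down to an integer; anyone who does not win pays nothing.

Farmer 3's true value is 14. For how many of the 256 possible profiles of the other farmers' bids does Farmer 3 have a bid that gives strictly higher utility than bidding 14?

36

Others bid (4, 4, 4, 20): truth gives 0; bid 20 gives 4 > 0. Violating.
Others bid (4, 4, 4, 23): truth gives 0; bid 23 gives 3 > 0. Violating.
Others bid (4, 4, 14, 20): truth gives 0; bid 20 gives 2 > 0. Violating.
Others bid (4, 4, 14, 23): truth gives 0; bid 23 gives 1 > 0. Violating.
Others bid (4, 4, 4, 4): truth gives 8; no alternative beats it.
Others bid (4, 4, 4, 14): truth gives 6; no alternative beats it.
(Checking all 256 profiles: 36 have a profitable deviation, 220 do not.)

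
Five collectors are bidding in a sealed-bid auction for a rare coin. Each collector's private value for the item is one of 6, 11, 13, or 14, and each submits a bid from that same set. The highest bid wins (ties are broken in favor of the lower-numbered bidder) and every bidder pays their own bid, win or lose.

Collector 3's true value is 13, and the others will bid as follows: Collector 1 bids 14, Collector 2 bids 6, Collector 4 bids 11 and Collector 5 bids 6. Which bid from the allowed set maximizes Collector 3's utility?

Bid 6: loses but pays 6, utility -6.
Bid 11: loses but pays 11, utility -11.
Bid 13: loses but pays 13, utility -13.
Bid 14: loses but pays 14, utility -14.
The best choice is 6 with utility -6.

6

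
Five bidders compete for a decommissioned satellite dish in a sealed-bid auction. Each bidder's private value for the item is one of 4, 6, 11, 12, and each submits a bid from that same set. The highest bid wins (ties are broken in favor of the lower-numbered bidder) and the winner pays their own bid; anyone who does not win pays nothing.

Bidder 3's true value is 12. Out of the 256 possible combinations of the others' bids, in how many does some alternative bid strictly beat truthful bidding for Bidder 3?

36

Others bid (4, 4, 4, 4): truth gives 0; bid 6 gives 6 > 0. Violating.
Others bid (4, 4, 4, 6): truth gives 0; bid 6 gives 6 > 0. Violating.
Others bid (4, 4, 4, 11): truth gives 0; bid 11 gives 1 > 0. Violating.
Others bid (4, 4, 6, 4): truth gives 0; bid 6 gives 6 > 0. Violating.
Others bid (4, 4, 4, 12): truth gives 0; no alternative beats it.
Others bid (4, 4, 6, 12): truth gives 0; no alternative beats it.
(Checking all 256 profiles: 36 have a profitable deviation, 220 do not.)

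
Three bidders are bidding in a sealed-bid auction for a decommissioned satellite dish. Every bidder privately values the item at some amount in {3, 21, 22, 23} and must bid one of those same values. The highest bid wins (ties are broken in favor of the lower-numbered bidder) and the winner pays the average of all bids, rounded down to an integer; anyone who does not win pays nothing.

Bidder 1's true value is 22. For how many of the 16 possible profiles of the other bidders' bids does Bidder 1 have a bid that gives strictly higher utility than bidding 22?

Others bid (3, 3): truth gives 13; bid 3 gives 19 > 13. Violating.
Others bid (3, 23): truth gives 0; bid 23 gives 6 > 0. Violating.
Others bid (23, 3): truth gives 0; bid 23 gives 6 > 0. Violating.
Others bid (3, 21): truth gives 7; no alternative beats it.
Others bid (3, 22): truth gives 7; no alternative beats it.
(Checking all 16 profiles: 3 have a profitable deviation, 13 do not.)

3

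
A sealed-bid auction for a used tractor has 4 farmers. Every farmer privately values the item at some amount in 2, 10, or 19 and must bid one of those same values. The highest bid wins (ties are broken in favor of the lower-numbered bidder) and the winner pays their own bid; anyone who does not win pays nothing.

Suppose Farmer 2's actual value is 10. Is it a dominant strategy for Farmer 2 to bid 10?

Yes

Check each profile of the others' bids and compare truth against every alternative bid.
Others bid (2, 2, 2): truth gives 0, best alternative gives 0.
Others bid (2, 2, 10): truth gives 0, best alternative gives 0.
Others bid (2, 2, 19): truth gives 0, best alternative gives 0.
Others bid (2, 10, 2): truth gives 0, best alternative gives 0.
Others bid (2, 10, 10): truth gives 0, best alternative gives 0.
Others bid (2, 10, 19): truth gives 0, best alternative gives 0.
(Remaining 21 profiles checked similarly; truth is weakly best in each.)
In every case the truthful bid is at least as good as any alternative, so it is a dominant strategy.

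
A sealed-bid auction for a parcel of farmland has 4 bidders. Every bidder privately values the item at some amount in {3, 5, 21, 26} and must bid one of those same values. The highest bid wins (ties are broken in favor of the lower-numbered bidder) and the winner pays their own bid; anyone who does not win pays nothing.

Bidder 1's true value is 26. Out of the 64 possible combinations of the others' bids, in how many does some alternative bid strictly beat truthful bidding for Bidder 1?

Others bid (3, 3, 3): truth gives 0; bid 3 gives 23 > 0. Violating.
Others bid (3, 3, 5): truth gives 0; bid 5 gives 21 > 0. Violating.
Others bid (3, 3, 21): truth gives 0; bid 21 gives 5 > 0. Violating.
Others bid (3, 5, 3): truth gives 0; bid 5 gives 21 > 0. Violating.
Others bid (3, 3, 26): truth gives 0; no alternative beats it.
Others bid (3, 5, 26): truth gives 0; no alternative beats it.
(Checking all 64 profiles: 27 have a profitable deviation, 37 do not.)

27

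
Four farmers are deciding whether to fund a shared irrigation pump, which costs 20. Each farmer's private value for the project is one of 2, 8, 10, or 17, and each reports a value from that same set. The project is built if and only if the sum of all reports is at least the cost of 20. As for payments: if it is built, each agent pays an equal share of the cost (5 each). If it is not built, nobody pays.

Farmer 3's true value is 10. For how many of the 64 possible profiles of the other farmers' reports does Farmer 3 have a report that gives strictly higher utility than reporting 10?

1

Others report (2, 2, 2): truth gives 0; report 17 gives 5 > 0. Violating.
Others report (2, 2, 8): truth gives 5; no alternative beats it.
Others report (2, 2, 10): truth gives 5; no alternative beats it.
(Checking all 64 profiles: 1 has a profitable deviation, 63 do not.)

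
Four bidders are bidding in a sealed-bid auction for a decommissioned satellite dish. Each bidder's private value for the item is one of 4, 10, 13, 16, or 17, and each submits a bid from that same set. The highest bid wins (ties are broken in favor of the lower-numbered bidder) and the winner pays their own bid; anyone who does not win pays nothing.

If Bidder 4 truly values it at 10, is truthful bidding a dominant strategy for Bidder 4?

Yes

Check each profile of the others' bids and compare truth against every alternative bid.
Others bid (4, 4, 4): truth gives 0, best alternative gives 0.
Others bid (4, 4, 10): truth gives 0, best alternative gives 0.
Others bid (4, 4, 13): truth gives 0, best alternative gives 0.
Others bid (4, 4, 16): truth gives 0, best alternative gives 0.
Others bid (4, 4, 17): truth gives 0, best alternative gives 0.
Others bid (4, 10, 4): truth gives 0, best alternative gives 0.
(Remaining 119 profiles checked similarly; truth is weakly best in each.)
In every case the truthful bid is at least as good as any alternative, so it is a dominant strategy.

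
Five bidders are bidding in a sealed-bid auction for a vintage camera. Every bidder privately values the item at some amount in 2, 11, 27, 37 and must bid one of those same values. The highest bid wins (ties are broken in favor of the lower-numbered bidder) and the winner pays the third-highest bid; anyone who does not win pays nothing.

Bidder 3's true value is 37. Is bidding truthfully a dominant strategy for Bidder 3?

Yes

Check each profile of the others' bids and compare truth against every alternative bid.
Others bid (2, 2, 2, 37): truth gives 35, best alternative gives 0.
Others bid (2, 2, 37, 2): truth gives 35, best alternative gives 0.
Others bid (2, 27, 2, 2): truth gives 35, best alternative gives 0.
Others bid (27, 2, 2, 2): truth gives 35, best alternative gives 0.
Others bid (2, 2, 11, 37): truth gives 26, best alternative gives 0.
Others bid (2, 2, 37, 11): truth gives 26, best alternative gives 0.
(Remaining 250 profiles checked similarly; truth is weakly best in each.)
In every case the truthful bid is at least as good as any alternative, so it is a dominant strategy.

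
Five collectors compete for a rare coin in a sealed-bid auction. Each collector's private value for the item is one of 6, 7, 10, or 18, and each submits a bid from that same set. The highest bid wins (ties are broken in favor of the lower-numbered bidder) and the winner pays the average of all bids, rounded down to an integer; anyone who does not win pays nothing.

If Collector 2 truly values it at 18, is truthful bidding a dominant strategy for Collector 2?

Consider the case where Collector 1 bids 6, Collector 3 bids 6, Collector 4 bids 6 and Collector 5 bids 6.
Truthful bid 18: wins, pays 8, utility 18 - 8 = 10.
Bid 7 instead: wins, pays 6, utility 18 - 6 = 12.
Since 12 > 10, bidding 7 is strictly better here, so truthful bidding is not dominant.

No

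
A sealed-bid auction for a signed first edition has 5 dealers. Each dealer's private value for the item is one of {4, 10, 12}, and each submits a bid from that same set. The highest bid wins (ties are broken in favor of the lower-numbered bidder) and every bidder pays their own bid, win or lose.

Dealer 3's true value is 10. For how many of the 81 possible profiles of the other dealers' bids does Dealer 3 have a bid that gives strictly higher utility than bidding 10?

Others bid (4, 4, 4, 12): truth gives -10; bid 12 gives -2 > -10. Violating.
Others bid (4, 4, 10, 12): truth gives -10; bid 12 gives -2 > -10. Violating.
Others bid (4, 4, 12, 4): truth gives -10; bid 12 gives -2 > -10. Violating.
Others bid (4, 4, 12, 10): truth gives -10; bid 12 gives -2 > -10. Violating.
Others bid (4, 4, 4, 4): truth gives 0; no alternative beats it.
Others bid (4, 4, 4, 10): truth gives 0; no alternative beats it.
(Checking all 81 profiles: 77 have a profitable deviation, 4 do not.)

77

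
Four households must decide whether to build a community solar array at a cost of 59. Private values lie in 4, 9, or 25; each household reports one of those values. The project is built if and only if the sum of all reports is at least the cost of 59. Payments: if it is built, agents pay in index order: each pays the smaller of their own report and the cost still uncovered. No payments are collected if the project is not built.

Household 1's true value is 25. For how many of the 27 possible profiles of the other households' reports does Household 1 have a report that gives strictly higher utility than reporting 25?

Others report (4, 25, 25): truth gives 0; report 9 gives 16 > 0. Violating.
Others report (9, 25, 25): truth gives 0; report 4 gives 21 > 0. Violating.
Others report (25, 4, 25): truth gives 0; report 9 gives 16 > 0. Violating.
Others report (25, 9, 25): truth gives 0; report 4 gives 21 > 0. Violating.
Others report (4, 4, 4): truth gives 0; no alternative beats it.
Others report (4, 4, 9): truth gives 0; no alternative beats it.
(Checking all 27 profiles: 7 have a profitable deviation, 20 do not.)

7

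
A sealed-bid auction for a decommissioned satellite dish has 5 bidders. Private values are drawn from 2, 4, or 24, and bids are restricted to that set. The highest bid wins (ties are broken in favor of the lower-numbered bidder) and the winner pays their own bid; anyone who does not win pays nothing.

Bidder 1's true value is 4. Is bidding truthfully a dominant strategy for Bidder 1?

No

Consider the case where Bidder 2 bids 2, Bidder 3 bids 2, Bidder 4 bids 2 and Bidder 5 bids 2.
Truthful bid 4: wins, pays 4, utility 4 - 4 = 0.
Bid 2 instead: wins, pays 2, utility 4 - 2 = 2.
Since 2 > 0, bidding 2 is strictly better here, so truthful bidding is not dominant.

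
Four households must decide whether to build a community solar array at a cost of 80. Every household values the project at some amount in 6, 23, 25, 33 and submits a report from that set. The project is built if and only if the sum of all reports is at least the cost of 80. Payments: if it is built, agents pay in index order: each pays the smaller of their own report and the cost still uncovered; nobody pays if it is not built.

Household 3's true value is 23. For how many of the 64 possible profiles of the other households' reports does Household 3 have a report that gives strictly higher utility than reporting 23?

Others report (23, 23, 33): truth gives 0; report 6 gives 17 > 0. Violating.
Others report (23, 25, 33): truth gives 0; report 6 gives 17 > 0. Violating.
Others report (23, 33, 23): truth gives 0; report 6 gives 17 > 0. Violating.
Others report (23, 33, 25): truth gives 0; report 6 gives 17 > 0. Violating.
Others report (6, 6, 6): truth gives 0; no alternative beats it.
Others report (6, 6, 23): truth gives 0; no alternative beats it.
(Checking all 64 profiles: 20 have a profitable deviation, 44 do not.)

20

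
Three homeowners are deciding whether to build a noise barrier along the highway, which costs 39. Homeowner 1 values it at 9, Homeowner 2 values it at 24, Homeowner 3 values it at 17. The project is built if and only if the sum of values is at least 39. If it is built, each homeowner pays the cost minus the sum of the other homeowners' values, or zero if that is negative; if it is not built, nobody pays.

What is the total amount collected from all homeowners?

19

Total value 50 ≥ cost 39, so it is built.
Homeowner 1: others sum to 41; max(0, 39 - 41) = 0.
Homeowner 2: others sum to 26; max(0, 39 - 26) = 13.
Homeowner 3: others sum to 33; max(0, 39 - 33) = 6.
Total collected = 0 + 13 + 6 = 19.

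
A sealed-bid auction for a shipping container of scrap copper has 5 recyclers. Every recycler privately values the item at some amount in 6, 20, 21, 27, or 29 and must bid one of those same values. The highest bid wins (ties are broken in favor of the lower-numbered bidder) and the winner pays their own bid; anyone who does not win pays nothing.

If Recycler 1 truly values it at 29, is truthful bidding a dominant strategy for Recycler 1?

Consider the case where Recycler 2 bids 6, Recycler 3 bids 6, Recycler 4 bids 6 and Recycler 5 bids 6.
Truthful bid 29: wins, pays 29, utility 29 - 29 = 0.
Bid 6 instead: wins, pays 6, utility 29 - 6 = 23.
Since 23 > 0, bidding 6 is strictly better here, so truthful bidding is not dominant.

No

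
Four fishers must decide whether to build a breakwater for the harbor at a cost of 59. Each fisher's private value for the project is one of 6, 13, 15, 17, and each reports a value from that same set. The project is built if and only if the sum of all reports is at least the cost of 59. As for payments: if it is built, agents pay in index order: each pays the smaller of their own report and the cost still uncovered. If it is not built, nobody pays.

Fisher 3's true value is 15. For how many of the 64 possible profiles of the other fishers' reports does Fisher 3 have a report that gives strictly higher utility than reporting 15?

10

Others report (13, 17, 17): truth gives 0; report 13 gives 2 > 0. Violating.
Others report (15, 15, 17): truth gives 0; report 13 gives 2 > 0. Violating.
Others report (15, 17, 15): truth gives 0; report 13 gives 2 > 0. Violating.
Others report (15, 17, 17): truth gives 0; report 13 gives 2 > 0. Violating.
Others report (6, 6, 6): truth gives 0; no alternative beats it.
Others report (6, 6, 13): truth gives 0; no alternative beats it.
(Checking all 64 profiles: 10 have a profitable deviation, 54 do not.)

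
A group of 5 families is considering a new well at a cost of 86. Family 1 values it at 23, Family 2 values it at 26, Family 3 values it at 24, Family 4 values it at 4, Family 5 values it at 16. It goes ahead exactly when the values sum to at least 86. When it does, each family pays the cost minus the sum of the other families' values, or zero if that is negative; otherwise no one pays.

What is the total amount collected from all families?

61

Total value 93 ≥ cost 86, so it is built.
Family 1: others sum to 70; max(0, 86 - 70) = 16.
Family 2: others sum to 67; max(0, 86 - 67) = 19.
Family 3: others sum to 69; max(0, 86 - 69) = 17.
Family 4: others sum to 89; max(0, 86 - 89) = 0.
Family 5: others sum to 77; max(0, 86 - 77) = 9.
Total collected = 16 + 19 + 17 + 0 + 9 = 61.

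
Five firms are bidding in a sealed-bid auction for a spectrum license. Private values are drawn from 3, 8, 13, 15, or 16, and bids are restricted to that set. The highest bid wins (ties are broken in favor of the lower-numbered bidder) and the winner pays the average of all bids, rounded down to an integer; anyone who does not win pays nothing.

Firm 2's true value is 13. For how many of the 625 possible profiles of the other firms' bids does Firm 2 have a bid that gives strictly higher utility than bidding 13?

316

Others bid (3, 3, 3, 3): truth gives 8; bid 8 gives 9 > 8. Violating.
Others bid (3, 3, 3, 8): truth gives 7; bid 8 gives 8 > 7. Violating.
Others bid (3, 3, 3, 15): truth gives 0; bid 15 gives 6 > 0. Violating.
Others bid (3, 3, 3, 16): truth gives 0; bid 16 gives 5 > 0. Violating.
Others bid (3, 3, 3, 13): truth gives 6; no alternative beats it.
Others bid (3, 3, 8, 13): truth gives 5; no alternative beats it.
(Checking all 625 profiles: 316 have a profitable deviation, 309 do not.)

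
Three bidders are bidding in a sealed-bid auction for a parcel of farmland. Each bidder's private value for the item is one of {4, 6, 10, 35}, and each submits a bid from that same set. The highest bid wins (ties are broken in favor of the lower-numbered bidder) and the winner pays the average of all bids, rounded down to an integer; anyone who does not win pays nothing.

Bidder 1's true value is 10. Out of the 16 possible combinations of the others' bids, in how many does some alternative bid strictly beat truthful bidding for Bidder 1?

4

Others bid (4, 4): truth gives 4; bid 4 gives 6 > 4. Violating.
Others bid (4, 6): truth gives 4; bid 6 gives 5 > 4. Violating.
Others bid (6, 4): truth gives 4; bid 6 gives 5 > 4. Violating.
Others bid (6, 6): truth gives 3; bid 6 gives 4 > 3. Violating.
Others bid (4, 10): truth gives 2; no alternative beats it.
Others bid (4, 35): truth gives 0; no alternative beats it.
(Checking all 16 profiles: 4 have a profitable deviation, 12 do not.)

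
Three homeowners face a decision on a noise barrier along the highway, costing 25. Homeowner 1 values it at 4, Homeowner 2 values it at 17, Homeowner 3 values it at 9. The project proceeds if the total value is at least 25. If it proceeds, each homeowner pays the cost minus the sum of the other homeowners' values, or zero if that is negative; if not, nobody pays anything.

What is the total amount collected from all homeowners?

Total value 30 ≥ cost 25, so it is built.
Homeowner 1: others sum to 26; max(0, 25 - 26) = 0.
Homeowner 2: others sum to 13; max(0, 25 - 13) = 12.
Homeowner 3: others sum to 21; max(0, 25 - 21) = 4.
Total collected = 0 + 12 + 4 = 16.

16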